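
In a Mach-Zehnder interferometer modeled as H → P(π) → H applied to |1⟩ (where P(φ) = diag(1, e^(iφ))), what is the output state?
|0⟩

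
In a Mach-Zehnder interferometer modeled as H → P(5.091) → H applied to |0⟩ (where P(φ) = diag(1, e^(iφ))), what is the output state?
(0.6848 - 0.4646i)|0⟩ + (0.3152 + 0.4646i)|1⟩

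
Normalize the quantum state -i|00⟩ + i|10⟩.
-(1/√2)i|00⟩ + (1/√2)i|10⟩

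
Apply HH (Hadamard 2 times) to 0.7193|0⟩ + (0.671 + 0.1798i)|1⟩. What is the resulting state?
0.7193|0⟩ + (0.671 + 0.1798i)|1⟩

H² = I, so an even number of Hadamards cancels: H^2 = I and the state is unchanged.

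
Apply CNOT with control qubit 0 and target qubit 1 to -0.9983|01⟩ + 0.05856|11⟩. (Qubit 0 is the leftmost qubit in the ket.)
-0.9983|01⟩ + 0.05856|10⟩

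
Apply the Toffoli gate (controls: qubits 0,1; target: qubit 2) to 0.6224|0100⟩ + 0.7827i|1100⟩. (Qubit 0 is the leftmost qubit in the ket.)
0.6224|0100⟩ + 0.7827i|1110⟩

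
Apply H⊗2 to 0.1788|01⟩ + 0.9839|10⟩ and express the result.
0.5814|00⟩ + 0.4026|01⟩ - 0.4026|10⟩ - 0.5814|11⟩

H⊗2 gives amp(|y⟩) = (1/2) Σ_x (−1)^(x·y) amp(|x⟩), where x·y is the number of positions in which both x and y have a 1.
|00⟩: (0.1788 + 0.9839)/2 = 0.5814
|01⟩: (-0.1788 + 0.9839)/2 = 0.4026
|10⟩: (0.1788 - 0.9839)/2 = -0.4026
|11⟩: (-0.1788 - 0.9839)/2 = -0.5814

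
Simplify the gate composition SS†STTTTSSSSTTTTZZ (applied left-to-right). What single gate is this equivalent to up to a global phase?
S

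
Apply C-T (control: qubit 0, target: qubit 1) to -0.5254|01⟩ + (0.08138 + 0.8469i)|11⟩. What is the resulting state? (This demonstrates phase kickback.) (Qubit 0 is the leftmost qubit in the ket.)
-0.5254|01⟩ + (-0.5413 + 0.6564i)|11⟩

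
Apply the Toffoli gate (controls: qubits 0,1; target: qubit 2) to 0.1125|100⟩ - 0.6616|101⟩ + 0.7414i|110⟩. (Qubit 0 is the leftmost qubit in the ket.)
0.1125|100⟩ - 0.6616|101⟩ + 0.7414i|111⟩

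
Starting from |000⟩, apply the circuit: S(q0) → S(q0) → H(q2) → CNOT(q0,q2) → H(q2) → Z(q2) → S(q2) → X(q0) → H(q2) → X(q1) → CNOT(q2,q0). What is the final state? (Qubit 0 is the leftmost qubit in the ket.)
1/√2|011⟩ + 1/√2|110⟩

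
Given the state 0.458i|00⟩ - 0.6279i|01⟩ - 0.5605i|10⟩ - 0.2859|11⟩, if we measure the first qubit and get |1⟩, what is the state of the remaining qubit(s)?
-0.8908i|0⟩ - 0.4544|1⟩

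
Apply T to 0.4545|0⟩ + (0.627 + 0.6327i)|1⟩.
0.4545|0⟩ + (-0.004031 + 0.8907i)|1⟩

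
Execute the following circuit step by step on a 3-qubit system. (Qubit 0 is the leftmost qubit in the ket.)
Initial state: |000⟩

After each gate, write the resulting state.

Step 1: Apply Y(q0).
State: i|100⟩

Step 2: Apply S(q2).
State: i|100⟩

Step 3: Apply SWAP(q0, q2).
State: i|001⟩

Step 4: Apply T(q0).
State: i|001⟩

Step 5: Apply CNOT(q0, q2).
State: i|001⟩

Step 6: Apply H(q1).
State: (1/√2)i|001⟩ + (1/√2)i|011⟩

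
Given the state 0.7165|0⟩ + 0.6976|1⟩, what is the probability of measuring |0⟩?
0.5134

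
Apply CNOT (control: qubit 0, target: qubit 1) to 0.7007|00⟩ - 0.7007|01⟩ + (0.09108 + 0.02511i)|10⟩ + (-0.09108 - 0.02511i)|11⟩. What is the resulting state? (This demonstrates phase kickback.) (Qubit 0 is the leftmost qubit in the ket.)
0.7007|00⟩ - 0.7007|01⟩ + (-0.09108 - 0.02511i)|10⟩ + (0.09108 + 0.02511i)|11⟩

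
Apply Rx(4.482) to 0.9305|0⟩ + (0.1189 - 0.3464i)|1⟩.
(-0.8494 - 0.09318i)|0⟩ + (-0.07385 - 0.5141i)|1⟩

Rx(4.482) = [[cos(θ/2), −i·sin(θ/2)], [−i·sin(θ/2), cos(θ/2)]]; θ = 4.482, cos(θ/2) ≈ -0.621146, sin(θ/2) ≈ 0.783695.
With a = amp(|0⟩) = 0.9305 and b = amp(|1⟩) = (0.1189 - 0.3464i):
new amp(|0⟩) = (-0.621146)·a + (-0.783695i)·b = (-0.8494 - 0.09318i)
new amp(|1⟩) = (-0.783695i)·a + (-0.621146)·b = (-0.07385 - 0.5141i)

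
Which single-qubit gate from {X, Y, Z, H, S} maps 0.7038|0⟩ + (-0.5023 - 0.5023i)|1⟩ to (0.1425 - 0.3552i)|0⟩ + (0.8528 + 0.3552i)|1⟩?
H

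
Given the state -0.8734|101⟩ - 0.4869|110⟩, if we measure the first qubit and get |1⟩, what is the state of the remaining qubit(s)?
-0.8734|01⟩ - 0.4869|10⟩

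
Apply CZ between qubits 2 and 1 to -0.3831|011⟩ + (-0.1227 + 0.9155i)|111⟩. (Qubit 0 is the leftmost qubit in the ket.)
0.3831|011⟩ + (0.1227 - 0.9155i)|111⟩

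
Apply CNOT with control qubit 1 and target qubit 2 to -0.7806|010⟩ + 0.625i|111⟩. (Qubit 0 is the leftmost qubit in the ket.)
-0.7806|011⟩ + 0.625i|110⟩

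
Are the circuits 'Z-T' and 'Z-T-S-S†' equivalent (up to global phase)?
Yes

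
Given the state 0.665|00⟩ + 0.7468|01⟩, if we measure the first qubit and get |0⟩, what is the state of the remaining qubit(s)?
0.665|0⟩ + 0.7468|1⟩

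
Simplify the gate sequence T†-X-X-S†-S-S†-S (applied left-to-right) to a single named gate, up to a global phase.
T†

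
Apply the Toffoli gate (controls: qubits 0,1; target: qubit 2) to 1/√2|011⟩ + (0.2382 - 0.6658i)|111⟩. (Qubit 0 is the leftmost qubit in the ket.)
1/√2|011⟩ + (0.2382 - 0.6658i)|110⟩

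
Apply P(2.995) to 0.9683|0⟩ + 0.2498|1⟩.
0.9683|0⟩ + (-0.2471 + 0.03649i)|1⟩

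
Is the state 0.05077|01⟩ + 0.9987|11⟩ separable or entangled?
Separable

Writing the state as a|00⟩ + b|01⟩ + c|10⟩ + d|11⟩, it is a product state iff ad − bc = 0.
Here (a, b, c, d) = (0, 0.05077, 0, 0.9987): ad − bc = (0)(0.9987) − (0.05077)(0) = 0, so the state is separable.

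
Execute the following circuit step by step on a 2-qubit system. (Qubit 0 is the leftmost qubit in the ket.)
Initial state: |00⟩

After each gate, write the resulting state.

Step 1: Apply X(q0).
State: |10⟩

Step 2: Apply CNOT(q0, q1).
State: |11⟩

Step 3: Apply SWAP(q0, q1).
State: |11⟩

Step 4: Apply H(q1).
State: 1/√2|10⟩ - 1/√2|11⟩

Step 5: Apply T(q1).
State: 1/√2|10⟩ + (-1/2 - (1/2)i)|11⟩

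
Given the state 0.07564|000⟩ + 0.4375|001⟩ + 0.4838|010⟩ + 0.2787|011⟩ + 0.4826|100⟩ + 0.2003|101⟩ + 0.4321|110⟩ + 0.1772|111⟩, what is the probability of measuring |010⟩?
0.2341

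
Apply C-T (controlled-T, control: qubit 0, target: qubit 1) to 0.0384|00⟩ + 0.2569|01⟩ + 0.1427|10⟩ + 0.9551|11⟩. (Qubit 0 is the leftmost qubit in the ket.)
0.0384|00⟩ + 0.2569|01⟩ + 0.1427|10⟩ + (0.6754 + 0.6754i)|11⟩

C-T leaves the control-|0⟩ kets |00⟩, |01⟩ unchanged and applies T to qubit 1 on the control-|1⟩ pair (|10⟩, |11⟩).
T = [[1, 0], [0, (1/√2 + (1/√2)i)]].
With a = amp(|10⟩) = 0.1427 and b = amp(|11⟩) = 0.9551:
new amp(|10⟩) = (1)·a = 0.1427
new amp(|11⟩) = (1/√2 + (1/√2)i)·b = (0.6754 + 0.6754i)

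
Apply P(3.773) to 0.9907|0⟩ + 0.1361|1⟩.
0.9907|0⟩ + (-0.1099 - 0.08034i)|1⟩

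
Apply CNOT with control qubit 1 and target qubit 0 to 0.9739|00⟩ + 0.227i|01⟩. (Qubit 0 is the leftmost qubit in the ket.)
0.9739|00⟩ + 0.227i|11⟩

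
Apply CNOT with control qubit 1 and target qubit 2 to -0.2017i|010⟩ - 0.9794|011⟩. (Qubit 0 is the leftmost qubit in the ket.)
-0.9794|010⟩ - 0.2017i|011⟩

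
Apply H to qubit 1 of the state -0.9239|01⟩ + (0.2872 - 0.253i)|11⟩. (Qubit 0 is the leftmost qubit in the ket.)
-0.6533|00⟩ + 0.6533|01⟩ + (0.2031 - 0.1789i)|10⟩ + (-0.2031 + 0.1789i)|11⟩

H on qubit 1 mixes each pair of kets that differ only in qubit 1: amplitudes (a, b) of (|…0…⟩, |…1…⟩) become ((a + b)/√2, (a − b)/√2). Kets absent from the input have amplitude 0.
(|00⟩, |01⟩): (a, b) = (0, -0.9239) → (-0.6533, 0.6533)
(|10⟩, |11⟩): (a, b) = (0, (0.2872 - 0.253i)) → ((0.2031 - 0.1789i), (-0.2031 + 0.1789i))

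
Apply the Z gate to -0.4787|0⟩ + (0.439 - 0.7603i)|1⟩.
-0.4787|0⟩ + (-0.439 + 0.7603i)|1⟩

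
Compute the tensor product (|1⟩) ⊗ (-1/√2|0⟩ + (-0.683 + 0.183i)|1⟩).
-1/√2|10⟩ + (-0.683 + 0.183i)|11⟩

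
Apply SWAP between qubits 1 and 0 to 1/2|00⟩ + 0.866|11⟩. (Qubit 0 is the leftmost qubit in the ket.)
1/2|00⟩ + 0.866|11⟩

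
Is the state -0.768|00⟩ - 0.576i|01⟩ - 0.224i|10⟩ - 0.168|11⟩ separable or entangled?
Entangled

Writing the state as a|00⟩ + b|01⟩ + c|10⟩ + d|11⟩, it is a product state iff ad − bc = 0.
Here (a, b, c, d) = (-0.768, -0.576i, -0.224i, -0.168): ad − bc = (-0.768)(-0.168) − (-0.576i)(-0.224i) = 0.258 ≠ 0, so the state is entangled.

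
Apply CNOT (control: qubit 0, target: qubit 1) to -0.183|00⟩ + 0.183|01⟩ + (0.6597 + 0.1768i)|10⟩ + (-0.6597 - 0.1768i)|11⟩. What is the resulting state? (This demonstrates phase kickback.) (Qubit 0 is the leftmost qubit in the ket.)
-0.183|00⟩ + 0.183|01⟩ + (-0.6597 - 0.1768i)|10⟩ + (0.6597 + 0.1768i)|11⟩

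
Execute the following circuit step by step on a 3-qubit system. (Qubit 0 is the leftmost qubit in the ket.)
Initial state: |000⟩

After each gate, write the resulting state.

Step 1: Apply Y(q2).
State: i|001⟩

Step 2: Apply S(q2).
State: -|001⟩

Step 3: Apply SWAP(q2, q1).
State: -|010⟩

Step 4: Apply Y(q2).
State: -i|011⟩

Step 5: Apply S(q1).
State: |011⟩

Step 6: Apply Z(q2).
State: -|011⟩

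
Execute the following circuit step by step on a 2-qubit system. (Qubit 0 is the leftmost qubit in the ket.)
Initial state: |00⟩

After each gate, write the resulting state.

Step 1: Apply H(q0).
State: 1/√2|00⟩ + 1/√2|10⟩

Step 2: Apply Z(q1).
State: 1/√2|00⟩ + 1/√2|10⟩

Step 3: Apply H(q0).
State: |00⟩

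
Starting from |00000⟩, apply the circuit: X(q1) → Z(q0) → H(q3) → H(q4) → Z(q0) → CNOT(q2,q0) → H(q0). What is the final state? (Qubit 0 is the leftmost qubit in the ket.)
1/√8|01000⟩ + 1/√8|01001⟩ + 1/√8|01010⟩ + 1/√8|01011⟩ + 1/√8|11000⟩ + 1/√8|11001⟩ + 1/√8|11010⟩ + 1/√8|11011⟩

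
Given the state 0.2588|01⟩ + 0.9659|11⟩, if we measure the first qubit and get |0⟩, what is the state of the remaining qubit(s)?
|1⟩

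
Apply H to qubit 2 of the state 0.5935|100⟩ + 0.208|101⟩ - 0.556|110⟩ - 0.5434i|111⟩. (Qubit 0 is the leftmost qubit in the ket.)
0.5667|100⟩ + 0.2726|101⟩ + (-0.3932 - 0.3842i)|110⟩ + (-0.3932 + 0.3842i)|111⟩

H on qubit 2 mixes each pair of kets that differ only in qubit 2: amplitudes (a, b) of (|…0…⟩, |…1…⟩) become ((a + b)/√2, (a − b)/√2). Kets absent from the input have amplitude 0.
(|100⟩, |101⟩): (a, b) = (0.5935, 0.208) → (0.5667, 0.2726)
(|110⟩, |111⟩): (a, b) = (-0.556, -0.5434i) → ((-0.3932 - 0.3842i), (-0.3932 + 0.3842i))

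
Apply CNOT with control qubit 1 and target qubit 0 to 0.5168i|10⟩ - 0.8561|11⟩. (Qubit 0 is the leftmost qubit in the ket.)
-0.8561|01⟩ + 0.5168i|10⟩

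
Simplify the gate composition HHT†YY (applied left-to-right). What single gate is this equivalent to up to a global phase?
T†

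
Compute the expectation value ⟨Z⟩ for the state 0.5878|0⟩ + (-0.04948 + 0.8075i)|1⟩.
-0.309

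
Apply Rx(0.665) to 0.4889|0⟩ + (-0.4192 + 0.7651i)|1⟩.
(0.7119 + 0.1368i)|0⟩ + (-0.3962 + 0.5636i)|1⟩

Rx(0.665) = [[cos(θ/2), −i·sin(θ/2)], [−i·sin(θ/2), cos(θ/2)]]; θ = 0.665, cos(θ/2) ≈ 0.945229, sin(θ/2) ≈ 0.326407.
With a = amp(|0⟩) = 0.4889 and b = amp(|1⟩) = (-0.4192 + 0.7651i):
new amp(|0⟩) = (0.945229)·a + (-0.326407i)·b = (0.7119 + 0.1368i)
new amp(|1⟩) = (-0.326407i)·a + (0.945229)·b = (-0.3962 + 0.5636i)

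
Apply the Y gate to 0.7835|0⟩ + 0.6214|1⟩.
-0.6214i|0⟩ + 0.7835i|1⟩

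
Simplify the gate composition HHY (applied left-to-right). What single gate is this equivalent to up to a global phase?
Y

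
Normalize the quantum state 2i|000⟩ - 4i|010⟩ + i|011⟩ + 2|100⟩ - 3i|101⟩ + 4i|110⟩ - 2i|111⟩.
0.2722i|000⟩ - 0.5443i|010⟩ + 0.1361i|011⟩ + 0.2722|100⟩ - (1/√6)i|101⟩ + 0.5443i|110⟩ - 0.2722i|111⟩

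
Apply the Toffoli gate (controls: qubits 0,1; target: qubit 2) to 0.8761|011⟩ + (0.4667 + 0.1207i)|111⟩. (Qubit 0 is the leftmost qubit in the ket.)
0.8761|011⟩ + (0.4667 + 0.1207i)|110⟩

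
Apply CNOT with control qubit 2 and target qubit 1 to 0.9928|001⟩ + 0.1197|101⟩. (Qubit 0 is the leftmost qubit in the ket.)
0.9928|011⟩ + 0.1197|111⟩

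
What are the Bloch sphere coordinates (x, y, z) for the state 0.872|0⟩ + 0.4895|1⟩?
(0.8537, 0, 0.5208)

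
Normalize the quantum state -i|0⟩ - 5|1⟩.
-0.1961i|0⟩ - 0.9806|1⟩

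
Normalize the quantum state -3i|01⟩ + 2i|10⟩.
-0.8321i|01⟩ + 0.5547i|10⟩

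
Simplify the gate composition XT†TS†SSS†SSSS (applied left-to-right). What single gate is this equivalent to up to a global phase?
X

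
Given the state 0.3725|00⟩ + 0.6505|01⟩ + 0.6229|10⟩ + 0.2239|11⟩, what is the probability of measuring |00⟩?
0.1388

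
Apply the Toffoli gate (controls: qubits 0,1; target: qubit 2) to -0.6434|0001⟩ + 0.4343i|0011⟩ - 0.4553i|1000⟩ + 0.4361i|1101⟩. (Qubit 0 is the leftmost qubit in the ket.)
-0.6434|0001⟩ + 0.4343i|0011⟩ - 0.4553i|1000⟩ + 0.4361i|1111⟩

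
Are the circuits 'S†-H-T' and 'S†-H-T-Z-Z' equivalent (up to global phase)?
Yes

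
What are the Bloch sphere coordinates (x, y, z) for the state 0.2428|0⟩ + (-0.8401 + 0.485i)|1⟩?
(-0.408, 0.2355, -0.882)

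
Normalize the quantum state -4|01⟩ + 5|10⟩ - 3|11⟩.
-0.5657|01⟩ + 1/√2|10⟩ - 0.4243|11⟩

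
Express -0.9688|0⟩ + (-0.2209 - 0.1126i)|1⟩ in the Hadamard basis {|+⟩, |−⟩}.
(-0.8412 - 0.07962i)|+⟩ + (-0.5288 + 0.07962i)|−⟩

With |ψ⟩ = α|0⟩ + β|1⟩, the Hadamard-basis coefficients are ⟨+|ψ⟩ = (α + β)/√2 and ⟨−|ψ⟩ = (α − β)/√2.
Here α = -0.9688, β = (-0.2209 - 0.1126i): (α + β)/√2 = (-0.8412 - 0.07962i), (α − β)/√2 = (-0.5288 + 0.07962i).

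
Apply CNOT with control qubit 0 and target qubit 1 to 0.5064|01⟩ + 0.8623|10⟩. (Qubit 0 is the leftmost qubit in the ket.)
0.5064|01⟩ + 0.8623|11⟩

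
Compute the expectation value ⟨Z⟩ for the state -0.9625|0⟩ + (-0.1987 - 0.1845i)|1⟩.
0.8529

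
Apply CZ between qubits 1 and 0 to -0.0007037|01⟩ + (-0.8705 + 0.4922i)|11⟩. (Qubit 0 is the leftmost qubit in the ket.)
-0.0007037|01⟩ + (0.8705 - 0.4922i)|11⟩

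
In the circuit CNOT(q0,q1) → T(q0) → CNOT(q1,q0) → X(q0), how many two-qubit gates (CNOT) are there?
2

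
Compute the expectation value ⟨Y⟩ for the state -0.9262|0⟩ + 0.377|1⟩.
0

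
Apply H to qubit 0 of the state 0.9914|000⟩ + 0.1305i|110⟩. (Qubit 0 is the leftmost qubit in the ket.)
0.701|000⟩ + 0.09228i|010⟩ + 0.701|100⟩ - 0.09228i|110⟩

H on qubit 0 mixes each pair of kets that differ only in qubit 0: amplitudes (a, b) of (|…0…⟩, |…1…⟩) become ((a + b)/√2, (a − b)/√2). Kets absent from the input have amplitude 0.
(|000⟩, |100⟩): (a, b) = (0.9914, 0) → (0.701, 0.701)
(|010⟩, |110⟩): (a, b) = (0, 0.1305i) → (0.09228i, -0.09228i)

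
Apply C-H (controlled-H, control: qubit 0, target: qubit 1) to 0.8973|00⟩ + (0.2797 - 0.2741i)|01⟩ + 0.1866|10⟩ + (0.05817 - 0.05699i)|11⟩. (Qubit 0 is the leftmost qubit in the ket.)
0.8973|00⟩ + (0.2797 - 0.2741i)|01⟩ + (0.1731 - 0.0403i)|10⟩ + (0.09081 + 0.0403i)|11⟩

C-H leaves the control-|0⟩ kets |00⟩, |01⟩ unchanged and applies H to qubit 1 on the control-|1⟩ pair (|10⟩, |11⟩).
H = [[1/√2, 1/√2], [1/√2, -1/√2]].
With a = amp(|10⟩) = 0.1866 and b = amp(|11⟩) = (0.05817 - 0.05699i):
new amp(|10⟩) = (1/√2)·a + (1/√2)·b = (0.1731 - 0.0403i)
new amp(|11⟩) = (1/√2)·a + (-1/√2)·b = (0.09081 + 0.0403i)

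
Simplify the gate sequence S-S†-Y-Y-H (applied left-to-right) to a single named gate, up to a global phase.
H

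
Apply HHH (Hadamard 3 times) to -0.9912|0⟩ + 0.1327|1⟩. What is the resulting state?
-0.6071|0⟩ - 0.7947|1⟩

H² = I, so H^3 = H: a single Hadamard. With (a, b) = (-0.9912, 0.1327), H gives ((a + b)/√2, (a − b)/√2) = (-0.6071, -0.7947).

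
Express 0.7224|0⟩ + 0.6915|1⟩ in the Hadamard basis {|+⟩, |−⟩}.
0.9998|+⟩ + 0.02185|−⟩

With |ψ⟩ = α|0⟩ + β|1⟩, the Hadamard-basis coefficients are ⟨+|ψ⟩ = (α + β)/√2 and ⟨−|ψ⟩ = (α − β)/√2.
Here α = 0.7224, β = 0.6915: (α + β)/√2 = 0.9998, (α − β)/√2 = 0.02185.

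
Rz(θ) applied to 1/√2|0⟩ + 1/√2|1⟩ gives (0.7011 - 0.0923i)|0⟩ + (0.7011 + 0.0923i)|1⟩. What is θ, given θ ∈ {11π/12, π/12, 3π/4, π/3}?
π/12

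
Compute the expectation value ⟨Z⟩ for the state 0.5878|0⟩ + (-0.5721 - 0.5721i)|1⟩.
-0.3091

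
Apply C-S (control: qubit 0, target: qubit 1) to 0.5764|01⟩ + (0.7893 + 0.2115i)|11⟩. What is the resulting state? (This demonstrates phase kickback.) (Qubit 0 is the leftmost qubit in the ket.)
0.5764|01⟩ + (-0.2115 + 0.7893i)|11⟩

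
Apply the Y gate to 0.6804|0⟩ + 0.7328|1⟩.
-0.7328i|0⟩ + 0.6804i|1⟩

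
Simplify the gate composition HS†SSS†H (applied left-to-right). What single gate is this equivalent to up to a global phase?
I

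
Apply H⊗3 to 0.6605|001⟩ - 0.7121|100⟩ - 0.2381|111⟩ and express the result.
-0.1024|000⟩ - 0.4011|001⟩ + 0.06594|010⟩ - 0.5695|011⟩ + 0.5695|100⟩ - 0.06594|101⟩ + 0.4011|110⟩ + 0.1024|111⟩

H⊗3 gives amp(|y⟩) = (1/2√2) Σ_x (−1)^(x·y) amp(|x⟩), where x·y is the number of positions in which both x and y have a 1.
|000⟩: (0.6605 - 0.7121 - 0.2381)/(2√2) = -0.1024
|001⟩: (-0.6605 - 0.7121 + 0.2381)/(2√2) = -0.4011
|010⟩: (0.6605 - 0.7121 + 0.2381)/(2√2) = 0.06594
|011⟩: (-0.6605 - 0.7121 - 0.2381)/(2√2) = -0.5695
|100⟩: (0.6605 + 0.7121 + 0.2381)/(2√2) = 0.5695
|101⟩: (-0.6605 + 0.7121 - 0.2381)/(2√2) = -0.06594
|110⟩: (0.6605 + 0.7121 - 0.2381)/(2√2) = 0.4011
|111⟩: (-0.6605 + 0.7121 + 0.2381)/(2√2) = 0.1024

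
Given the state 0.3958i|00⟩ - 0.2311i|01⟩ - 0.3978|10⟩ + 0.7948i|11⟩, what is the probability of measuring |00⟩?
0.1567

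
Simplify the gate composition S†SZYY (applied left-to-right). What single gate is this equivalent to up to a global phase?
Z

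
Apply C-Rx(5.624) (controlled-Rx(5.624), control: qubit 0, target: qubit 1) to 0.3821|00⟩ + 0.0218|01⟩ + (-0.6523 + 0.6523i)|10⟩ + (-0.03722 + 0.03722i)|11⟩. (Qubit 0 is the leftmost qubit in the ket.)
0.3821|00⟩ + 0.0218|01⟩ + (0.6292 - 0.6051i)|10⟩ + (0.2463 + 0.1759i)|11⟩

C-Rx(5.624) leaves the control-|0⟩ kets |00⟩, |01⟩ unchanged and applies Rx(5.624) to qubit 1 on the control-|1⟩ pair (|10⟩, |11⟩).
Rx(5.624) = [[cos(θ/2), −i·sin(θ/2)], [−i·sin(θ/2), cos(θ/2)]]; θ = 5.624, cos(θ/2) ≈ -0.946174, sin(θ/2) ≈ 0.323658.
With a = amp(|10⟩) = (-0.6523 + 0.6523i) and b = amp(|11⟩) = (-0.03722 + 0.03722i):
new amp(|10⟩) = (-0.946174)·a + (-0.323658i)·b = (0.6292 - 0.6051i)
new amp(|11⟩) = (-0.323658i)·a + (-0.946174)·b = (0.2463 + 0.1759i)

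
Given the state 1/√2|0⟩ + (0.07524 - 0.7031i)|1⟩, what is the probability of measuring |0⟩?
1/2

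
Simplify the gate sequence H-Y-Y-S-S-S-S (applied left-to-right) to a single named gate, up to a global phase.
H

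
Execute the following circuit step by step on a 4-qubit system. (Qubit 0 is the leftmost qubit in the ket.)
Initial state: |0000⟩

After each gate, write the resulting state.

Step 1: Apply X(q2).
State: |0010⟩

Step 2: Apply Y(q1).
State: i|0110⟩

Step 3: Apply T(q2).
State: (-1/√2 + (1/√2)i)|0110⟩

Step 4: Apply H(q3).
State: (-1/2 + (1/2)i)|0110⟩ + (-1/2 + (1/2)i)|0111⟩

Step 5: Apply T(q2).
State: -1/√2|0110⟩ - 1/√2|0111⟩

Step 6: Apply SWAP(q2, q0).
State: -1/√2|1100⟩ - 1/√2|1101⟩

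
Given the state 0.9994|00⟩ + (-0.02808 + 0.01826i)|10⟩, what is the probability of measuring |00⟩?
0.9988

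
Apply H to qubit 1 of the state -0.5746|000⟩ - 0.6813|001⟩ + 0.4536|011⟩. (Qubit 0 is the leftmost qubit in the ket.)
-0.4063|000⟩ - 0.161|001⟩ - 0.4063|010⟩ - 0.8025|011⟩

H on qubit 1 mixes each pair of kets that differ only in qubit 1: amplitudes (a, b) of (|…0…⟩, |…1…⟩) become ((a + b)/√2, (a − b)/√2). Kets absent from the input have amplitude 0.
(|000⟩, |010⟩): (a, b) = (-0.5746, 0) → (-0.4063, -0.4063)
(|001⟩, |011⟩): (a, b) = (-0.6813, 0.4536) → (-0.161, -0.8025)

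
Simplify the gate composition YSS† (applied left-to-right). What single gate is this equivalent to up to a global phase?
Y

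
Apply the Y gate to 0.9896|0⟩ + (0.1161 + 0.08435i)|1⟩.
(0.08435 - 0.1161i)|0⟩ + 0.9896i|1⟩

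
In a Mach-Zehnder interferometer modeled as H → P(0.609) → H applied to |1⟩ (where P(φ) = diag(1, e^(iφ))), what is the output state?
(0.08989 - 0.286i)|0⟩ + (0.9101 + 0.286i)|1⟩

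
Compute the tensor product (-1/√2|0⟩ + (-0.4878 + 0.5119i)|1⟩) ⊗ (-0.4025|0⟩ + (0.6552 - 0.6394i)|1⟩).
0.2846|00⟩ + (-0.4633 + 0.4521i)|01⟩ + (0.1963 - 0.206i)|10⟩ + (0.007702 + 0.6473i)|11⟩

amp(|b₁b₂…⟩) = product of the factor amplitudes for bits b₁, b₂, …; only kets whose every factor amplitude is nonzero survive.
|00⟩: (-1/√2)(-0.4025) = 0.2846
|01⟩: (-1/√2)(0.6552 - 0.6394i) = (-0.4633 + 0.4521i)
|10⟩: (-0.4878 + 0.5119i)(-0.4025) = (0.1963 - 0.206i)
|11⟩: (-0.4878 + 0.5119i)(0.6552 - 0.6394i) = (0.007702 + 0.6473i)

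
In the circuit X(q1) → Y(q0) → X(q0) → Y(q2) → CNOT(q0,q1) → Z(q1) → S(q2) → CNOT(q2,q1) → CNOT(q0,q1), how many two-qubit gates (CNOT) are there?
3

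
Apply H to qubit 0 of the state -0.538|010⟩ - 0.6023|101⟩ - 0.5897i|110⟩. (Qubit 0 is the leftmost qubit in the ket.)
-0.4259|001⟩ + (-0.3804 - 0.417i)|010⟩ + 0.4259|101⟩ + (-0.3804 + 0.417i)|110⟩

H on qubit 0 mixes each pair of kets that differ only in qubit 0: amplitudes (a, b) of (|…0…⟩, |…1…⟩) become ((a + b)/√2, (a − b)/√2). Kets absent from the input have amplitude 0.
(|001⟩, |101⟩): (a, b) = (0, -0.6023) → (-0.4259, 0.4259)
(|010⟩, |110⟩): (a, b) = (-0.538, -0.5897i) → ((-0.3804 - 0.417i), (-0.3804 + 0.417i))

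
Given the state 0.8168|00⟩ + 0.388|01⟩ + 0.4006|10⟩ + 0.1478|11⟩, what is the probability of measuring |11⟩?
0.02184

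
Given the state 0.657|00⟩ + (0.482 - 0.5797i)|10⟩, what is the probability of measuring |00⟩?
0.4316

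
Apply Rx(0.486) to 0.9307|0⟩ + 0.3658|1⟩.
(0.9034 - 0.08802i)|0⟩ + (0.3551 - 0.2239i)|1⟩

Rx(0.486) = [[cos(θ/2), −i·sin(θ/2)], [−i·sin(θ/2), cos(θ/2)]]; θ = 0.486, cos(θ/2) ≈ 0.97062, sin(θ/2) ≈ 0.240616.
With a = amp(|0⟩) = 0.9307 and b = amp(|1⟩) = 0.3658:
new amp(|0⟩) = (0.97062)·a + (-0.240616i)·b = (0.9034 - 0.08802i)
new amp(|1⟩) = (-0.240616i)·a + (0.97062)·b = (0.3551 - 0.2239i)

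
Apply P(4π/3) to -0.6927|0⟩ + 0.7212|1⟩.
-0.6927|0⟩ + (-0.3606 - 0.6246i)|1⟩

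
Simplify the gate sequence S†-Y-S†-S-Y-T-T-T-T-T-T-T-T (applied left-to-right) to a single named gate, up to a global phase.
S†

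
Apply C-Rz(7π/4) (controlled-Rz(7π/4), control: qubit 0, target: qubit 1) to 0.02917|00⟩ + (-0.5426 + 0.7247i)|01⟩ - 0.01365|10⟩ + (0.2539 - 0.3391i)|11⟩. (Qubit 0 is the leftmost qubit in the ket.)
0.02917|00⟩ + (-0.5426 + 0.7247i)|01⟩ + (0.01261 + 0.005224i)|10⟩ + (-0.1048 + 0.4105i)|11⟩

C-Rz(7π/4) leaves the control-|0⟩ kets |00⟩, |01⟩ unchanged and applies Rz(7π/4) to qubit 1 on the control-|1⟩ pair (|10⟩, |11⟩).
Rz(7π/4) = [[e^(−iθ/2), 0], [0, e^(iθ/2)]] with e^(±iθ/2) = cos(θ/2) ± i·sin(θ/2); θ = 7π/4, cos(θ/2) ≈ -0.92388, sin(θ/2) ≈ 0.382683.
With a = amp(|10⟩) = -0.01365 and b = amp(|11⟩) = (0.2539 - 0.3391i):
new amp(|10⟩) = (-0.92388 - 0.382683i)·a = (0.01261 + 0.005224i)
new amp(|11⟩) = (-0.92388 + 0.382683i)·b = (-0.1048 + 0.4105i)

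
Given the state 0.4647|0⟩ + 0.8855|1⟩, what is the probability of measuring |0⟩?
0.2159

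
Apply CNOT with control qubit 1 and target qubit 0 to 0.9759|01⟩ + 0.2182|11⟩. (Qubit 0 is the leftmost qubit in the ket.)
0.2182|01⟩ + 0.9759|11⟩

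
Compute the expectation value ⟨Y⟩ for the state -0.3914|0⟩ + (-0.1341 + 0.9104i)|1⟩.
-0.7127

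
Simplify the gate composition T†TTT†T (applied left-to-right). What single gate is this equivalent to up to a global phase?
T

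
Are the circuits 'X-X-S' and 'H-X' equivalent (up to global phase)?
No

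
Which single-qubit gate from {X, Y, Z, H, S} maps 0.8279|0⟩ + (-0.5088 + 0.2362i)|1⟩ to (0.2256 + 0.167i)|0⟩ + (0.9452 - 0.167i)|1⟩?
H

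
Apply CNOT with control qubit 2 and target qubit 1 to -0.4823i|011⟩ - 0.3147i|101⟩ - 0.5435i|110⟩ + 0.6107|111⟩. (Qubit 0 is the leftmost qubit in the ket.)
-0.4823i|001⟩ + 0.6107|101⟩ - 0.5435i|110⟩ - 0.3147i|111⟩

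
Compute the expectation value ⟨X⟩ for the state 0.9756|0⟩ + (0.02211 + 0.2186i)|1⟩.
0.04314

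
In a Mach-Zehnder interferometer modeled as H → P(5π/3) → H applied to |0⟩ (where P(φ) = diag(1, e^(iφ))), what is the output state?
(0.75 - 0.433i)|0⟩ + (0.25 + 0.433i)|1⟩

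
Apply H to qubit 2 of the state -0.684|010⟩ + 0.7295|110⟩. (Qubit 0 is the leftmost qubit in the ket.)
-0.4837|010⟩ - 0.4837|011⟩ + 0.5158|110⟩ + 0.5158|111⟩

H on qubit 2 mixes each pair of kets that differ only in qubit 2: amplitudes (a, b) of (|…0…⟩, |…1…⟩) become ((a + b)/√2, (a − b)/√2). Kets absent from the input have amplitude 0.
(|010⟩, |011⟩): (a, b) = (-0.684, 0) → (-0.4837, -0.4837)
(|110⟩, |111⟩): (a, b) = (0.7295, 0) → (0.5158, 0.5158)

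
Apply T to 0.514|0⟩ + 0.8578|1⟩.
0.514|0⟩ + (0.6066 + 0.6066i)|1⟩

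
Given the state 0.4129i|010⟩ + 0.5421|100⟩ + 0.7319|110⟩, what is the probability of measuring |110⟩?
0.5357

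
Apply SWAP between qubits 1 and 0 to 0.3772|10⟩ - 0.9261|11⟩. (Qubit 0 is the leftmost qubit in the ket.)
0.3772|01⟩ - 0.9261|11⟩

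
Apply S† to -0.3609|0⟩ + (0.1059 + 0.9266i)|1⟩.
-0.3609|0⟩ + (0.9266 - 0.1059i)|1⟩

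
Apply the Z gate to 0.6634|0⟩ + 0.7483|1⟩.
0.6634|0⟩ - 0.7483|1⟩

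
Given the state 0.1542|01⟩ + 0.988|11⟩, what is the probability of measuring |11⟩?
0.9761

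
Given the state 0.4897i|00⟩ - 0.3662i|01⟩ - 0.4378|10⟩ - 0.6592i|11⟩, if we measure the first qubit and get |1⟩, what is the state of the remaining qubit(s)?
-0.5532|0⟩ - 0.833i|1⟩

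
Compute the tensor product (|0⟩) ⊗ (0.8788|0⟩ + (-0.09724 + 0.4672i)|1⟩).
0.8788|00⟩ + (-0.09724 + 0.4672i)|01⟩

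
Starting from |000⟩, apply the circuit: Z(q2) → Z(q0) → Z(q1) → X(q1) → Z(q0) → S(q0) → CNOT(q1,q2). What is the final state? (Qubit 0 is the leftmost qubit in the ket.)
|011⟩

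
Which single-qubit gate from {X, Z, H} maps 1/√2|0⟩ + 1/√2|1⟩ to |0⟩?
H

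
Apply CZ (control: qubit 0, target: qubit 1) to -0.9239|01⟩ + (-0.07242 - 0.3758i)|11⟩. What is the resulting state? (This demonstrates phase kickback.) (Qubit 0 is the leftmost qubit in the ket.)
-0.9239|01⟩ + (0.07242 + 0.3758i)|11⟩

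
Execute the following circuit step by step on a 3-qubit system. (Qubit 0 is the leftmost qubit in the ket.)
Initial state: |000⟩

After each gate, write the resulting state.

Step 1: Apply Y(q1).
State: i|010⟩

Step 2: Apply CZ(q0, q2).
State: i|010⟩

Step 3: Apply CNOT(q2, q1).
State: i|010⟩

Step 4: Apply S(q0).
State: i|010⟩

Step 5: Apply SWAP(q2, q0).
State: i|010⟩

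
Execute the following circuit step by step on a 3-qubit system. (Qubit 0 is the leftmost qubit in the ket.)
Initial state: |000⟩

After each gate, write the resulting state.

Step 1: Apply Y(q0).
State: i|100⟩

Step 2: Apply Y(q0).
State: |000⟩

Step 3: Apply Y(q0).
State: i|100⟩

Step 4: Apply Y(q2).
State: -|101⟩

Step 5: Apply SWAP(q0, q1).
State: -|011⟩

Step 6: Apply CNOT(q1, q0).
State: -|111⟩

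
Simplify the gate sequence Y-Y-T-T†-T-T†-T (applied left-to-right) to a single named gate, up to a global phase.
T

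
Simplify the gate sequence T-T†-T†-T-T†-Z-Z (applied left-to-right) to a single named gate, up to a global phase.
T†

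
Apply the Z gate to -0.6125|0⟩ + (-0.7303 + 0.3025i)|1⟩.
-0.6125|0⟩ + (0.7303 - 0.3025i)|1⟩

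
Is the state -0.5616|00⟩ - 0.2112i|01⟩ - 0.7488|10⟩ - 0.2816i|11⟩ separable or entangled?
Separable

Writing the state as a|00⟩ + b|01⟩ + c|10⟩ + d|11⟩, it is a product state iff ad − bc = 0.
Here (a, b, c, d) = (-0.5616, -0.2112i, -0.7488, -0.2816i): ad − bc = (-0.5616)(-0.2816i) − (-0.2112i)(-0.7488) = 0, so the state is separable.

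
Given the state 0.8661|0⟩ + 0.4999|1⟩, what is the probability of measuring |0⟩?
0.7501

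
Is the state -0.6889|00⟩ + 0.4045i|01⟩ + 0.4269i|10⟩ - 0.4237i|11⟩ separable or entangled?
Entangled

Writing the state as a|00⟩ + b|01⟩ + c|10⟩ + d|11⟩, it is a product state iff ad − bc = 0.
Here (a, b, c, d) = (-0.6889, 0.4045i, 0.4269i, -0.4237i): ad − bc = (-0.6889)(-0.4237i) − (0.4045i)(0.4269i) = (0.1727 + 0.2919i) ≠ 0, so the state is entangled.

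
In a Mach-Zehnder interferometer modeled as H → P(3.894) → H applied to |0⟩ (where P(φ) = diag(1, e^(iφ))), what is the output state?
(0.135 - 0.3417i)|0⟩ + (0.865 + 0.3417i)|1⟩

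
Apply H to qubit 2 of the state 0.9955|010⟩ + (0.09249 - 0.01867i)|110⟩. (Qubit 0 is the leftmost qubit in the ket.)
0.7039|010⟩ + 0.7039|011⟩ + (0.0654 - 0.0132i)|110⟩ + (0.0654 - 0.0132i)|111⟩

H on qubit 2 mixes each pair of kets that differ only in qubit 2: amplitudes (a, b) of (|…0…⟩, |…1…⟩) become ((a + b)/√2, (a − b)/√2). Kets absent from the input have amplitude 0.
(|010⟩, |011⟩): (a, b) = (0.9955, 0) → (0.7039, 0.7039)
(|110⟩, |111⟩): (a, b) = ((0.09249 - 0.01867i), 0) → ((0.0654 - 0.0132i), (0.0654 - 0.0132i))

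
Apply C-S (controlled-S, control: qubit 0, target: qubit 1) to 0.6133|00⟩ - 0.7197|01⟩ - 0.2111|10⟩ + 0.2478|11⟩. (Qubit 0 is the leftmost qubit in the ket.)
0.6133|00⟩ - 0.7197|01⟩ - 0.2111|10⟩ + 0.2478i|11⟩

C-S leaves the control-|0⟩ kets |00⟩, |01⟩ unchanged and applies S to qubit 1 on the control-|1⟩ pair (|10⟩, |11⟩).
S = [[1, 0], [0, i]].
With a = amp(|10⟩) = -0.2111 and b = amp(|11⟩) = 0.2478:
new amp(|10⟩) = (1)·a = -0.2111
new amp(|11⟩) = (i)·b = 0.2478i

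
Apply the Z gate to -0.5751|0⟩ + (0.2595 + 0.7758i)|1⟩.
-0.5751|0⟩ + (-0.2595 - 0.7758i)|1⟩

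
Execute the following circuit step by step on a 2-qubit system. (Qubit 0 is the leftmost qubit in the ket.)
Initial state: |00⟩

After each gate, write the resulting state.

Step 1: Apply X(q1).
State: |01⟩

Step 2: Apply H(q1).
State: 1/√2|00⟩ - 1/√2|01⟩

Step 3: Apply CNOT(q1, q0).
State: 1/√2|00⟩ - 1/√2|11⟩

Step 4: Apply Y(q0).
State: (1/√2)i|01⟩ + (1/√2)i|10⟩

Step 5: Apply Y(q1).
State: 1/√2|00⟩ - 1/√2|11⟩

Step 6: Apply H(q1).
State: 1/2|00⟩ + 1/2|01⟩ - 1/2|10⟩ + 1/2|11⟩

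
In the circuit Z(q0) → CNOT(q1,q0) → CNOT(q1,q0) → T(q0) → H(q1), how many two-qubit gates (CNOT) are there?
2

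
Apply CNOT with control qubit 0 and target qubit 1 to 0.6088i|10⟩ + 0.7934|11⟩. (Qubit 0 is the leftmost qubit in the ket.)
0.7934|10⟩ + 0.6088i|11⟩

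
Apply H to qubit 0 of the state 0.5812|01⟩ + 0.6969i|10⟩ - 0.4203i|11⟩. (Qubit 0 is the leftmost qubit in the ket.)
0.4928i|00⟩ + (0.411 - 0.2972i)|01⟩ - 0.4928i|10⟩ + (0.411 + 0.2972i)|11⟩

H on qubit 0 mixes each pair of kets that differ only in qubit 0: amplitudes (a, b) of (|…0…⟩, |…1…⟩) become ((a + b)/√2, (a − b)/√2). Kets absent from the input have amplitude 0.
(|00⟩, |10⟩): (a, b) = (0, 0.6969i) → (0.4928i, -0.4928i)
(|01⟩, |11⟩): (a, b) = (0.5812, -0.4203i) → ((0.411 - 0.2972i), (0.411 + 0.2972i))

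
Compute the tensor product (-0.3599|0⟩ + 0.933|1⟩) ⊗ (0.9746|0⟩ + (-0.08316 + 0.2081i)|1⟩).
-0.3508|00⟩ + (0.02993 - 0.0749i)|01⟩ + 0.9093|10⟩ + (-0.07759 + 0.1942i)|11⟩

amp(|b₁b₂…⟩) = product of the factor amplitudes for bits b₁, b₂, …; only kets whose every factor amplitude is nonzero survive.
|00⟩: (-0.3599)(0.9746) = -0.3508
|01⟩: (-0.3599)(-0.08316 + 0.2081i) = (0.02993 - 0.0749i)
|10⟩: (0.933)(0.9746) = 0.9093
|11⟩: (0.933)(-0.08316 + 0.2081i) = (-0.07759 + 0.1942i)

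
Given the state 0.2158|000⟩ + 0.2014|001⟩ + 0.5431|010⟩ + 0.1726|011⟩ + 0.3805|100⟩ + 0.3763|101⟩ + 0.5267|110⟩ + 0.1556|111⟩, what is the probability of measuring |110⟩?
0.2774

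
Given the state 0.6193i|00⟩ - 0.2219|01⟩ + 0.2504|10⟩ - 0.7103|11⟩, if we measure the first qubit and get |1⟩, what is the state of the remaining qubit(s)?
0.3325|0⟩ - 0.9431|1⟩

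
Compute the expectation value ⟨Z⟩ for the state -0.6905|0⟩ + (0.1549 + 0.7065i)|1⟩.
-0.04635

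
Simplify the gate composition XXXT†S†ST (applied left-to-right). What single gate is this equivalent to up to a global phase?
X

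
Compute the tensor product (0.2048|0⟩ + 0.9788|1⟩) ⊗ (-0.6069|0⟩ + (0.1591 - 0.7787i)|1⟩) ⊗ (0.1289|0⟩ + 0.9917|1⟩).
-0.01602|000⟩ - 0.1233|001⟩ + (0.0042 - 0.02056i)|010⟩ + (0.03231 - 0.1582i)|011⟩ - 0.07657|100⟩ - 0.5891|101⟩ + (0.02007 - 0.09825i)|110⟩ + (0.1544 - 0.7559i)|111⟩

amp(|b₁b₂…⟩) = product of the factor amplitudes for bits b₁, b₂, …; only kets whose every factor amplitude is nonzero survive.
|000⟩: (0.2048)(-0.6069)(0.1289) = -0.01602
|001⟩: (0.2048)(-0.6069)(0.9917) = -0.1233
|010⟩: (0.2048)(0.1591 - 0.7787i)(0.1289) = (0.0042 - 0.02056i)
|011⟩: (0.2048)(0.1591 - 0.7787i)(0.9917) = (0.03231 - 0.1582i)
|100⟩: (0.9788)(-0.6069)(0.1289) = -0.07657
|101⟩: (0.9788)(-0.6069)(0.9917) = -0.5891
|110⟩: (0.9788)(0.1591 - 0.7787i)(0.1289) = (0.02007 - 0.09825i)
|111⟩: (0.9788)(0.1591 - 0.7787i)(0.9917) = (0.1544 - 0.7559i)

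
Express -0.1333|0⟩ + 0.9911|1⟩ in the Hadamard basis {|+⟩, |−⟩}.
0.6066|+⟩ - 0.7951|−⟩

With |ψ⟩ = α|0⟩ + β|1⟩, the Hadamard-basis coefficients are ⟨+|ψ⟩ = (α + β)/√2 and ⟨−|ψ⟩ = (α − β)/√2.
Here α = -0.1333, β = 0.9911: (α + β)/√2 = 0.6066, (α − β)/√2 = -0.7951.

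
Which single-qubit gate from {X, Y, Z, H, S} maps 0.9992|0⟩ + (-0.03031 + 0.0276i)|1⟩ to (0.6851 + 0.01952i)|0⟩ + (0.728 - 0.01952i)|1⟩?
H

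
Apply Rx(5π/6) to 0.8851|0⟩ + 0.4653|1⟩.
(0.2291 - 0.4494i)|0⟩ + (0.1204 - 0.8549i)|1⟩

Rx(5π/6) = [[cos(θ/2), −i·sin(θ/2)], [−i·sin(θ/2), cos(θ/2)]]; θ = 5π/6, cos(θ/2) ≈ 0.258819, sin(θ/2) ≈ 0.965926.
With a = amp(|0⟩) = 0.8851 and b = amp(|1⟩) = 0.4653:
new amp(|0⟩) = (0.258819)·a + (-0.965926i)·b = (0.2291 - 0.4494i)
new amp(|1⟩) = (-0.965926i)·a + (0.258819)·b = (0.1204 - 0.8549i)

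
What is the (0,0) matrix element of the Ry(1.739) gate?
0.6452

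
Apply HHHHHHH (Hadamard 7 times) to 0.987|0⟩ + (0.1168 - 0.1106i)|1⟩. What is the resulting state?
(0.7805 - 0.07821i)|0⟩ + (0.6153 + 0.07821i)|1⟩

H² = I, so H^7 = H: a single Hadamard. With (a, b) = (0.987, (0.1168 - 0.1106i)), H gives ((a + b)/√2, (a − b)/√2) = ((0.7805 - 0.07821i), (0.6153 + 0.07821i)).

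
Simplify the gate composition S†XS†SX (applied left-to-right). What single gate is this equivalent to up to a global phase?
S†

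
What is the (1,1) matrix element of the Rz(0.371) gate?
(0.9828 + 0.1844i)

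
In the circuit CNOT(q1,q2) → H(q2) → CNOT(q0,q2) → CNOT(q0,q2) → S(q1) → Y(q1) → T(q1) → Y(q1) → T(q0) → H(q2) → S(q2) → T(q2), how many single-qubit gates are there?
9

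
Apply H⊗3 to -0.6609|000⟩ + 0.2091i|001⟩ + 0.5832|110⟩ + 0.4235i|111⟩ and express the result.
(-0.02747 + 0.2237i)|000⟩ + (-0.02747 - 0.2237i)|001⟩ + (-0.4399 - 0.0758i)|010⟩ + (-0.4399 + 0.0758i)|011⟩ + (-0.4399 - 0.0758i)|100⟩ + (-0.4399 + 0.0758i)|101⟩ + (-0.02747 + 0.2237i)|110⟩ + (-0.02747 - 0.2237i)|111⟩

H⊗3 gives amp(|y⟩) = (1/2√2) Σ_x (−1)^(x·y) amp(|x⟩), where x·y is the number of positions in which both x and y have a 1.
|000⟩: (-0.6609 + 0.2091i + 0.5832 + 0.4235i)/(2√2) = (-0.02747 + 0.2237i)
|001⟩: (-0.6609 - 0.2091i + 0.5832 - 0.4235i)/(2√2) = (-0.02747 - 0.2237i)
|010⟩: (-0.6609 + 0.2091i - 0.5832 - 0.4235i)/(2√2) = (-0.4399 - 0.0758i)
|011⟩: (-0.6609 - 0.2091i - 0.5832 + 0.4235i)/(2√2) = (-0.4399 + 0.0758i)
|100⟩: (-0.6609 + 0.2091i - 0.5832 - 0.4235i)/(2√2) = (-0.4399 - 0.0758i)
|101⟩: (-0.6609 - 0.2091i - 0.5832 + 0.4235i)/(2√2) = (-0.4399 + 0.0758i)
|110⟩: (-0.6609 + 0.2091i + 0.5832 + 0.4235i)/(2√2) = (-0.02747 + 0.2237i)
|111⟩: (-0.6609 - 0.2091i + 0.5832 - 0.4235i)/(2√2) = (-0.02747 - 0.2237i)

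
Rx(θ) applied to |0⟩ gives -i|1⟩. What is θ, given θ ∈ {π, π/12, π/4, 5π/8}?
π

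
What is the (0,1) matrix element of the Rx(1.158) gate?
-0.5472i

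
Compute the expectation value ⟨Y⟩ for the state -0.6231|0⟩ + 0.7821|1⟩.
0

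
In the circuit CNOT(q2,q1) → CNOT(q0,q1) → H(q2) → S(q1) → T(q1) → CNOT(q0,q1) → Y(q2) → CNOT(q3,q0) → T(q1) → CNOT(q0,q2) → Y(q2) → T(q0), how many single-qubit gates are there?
7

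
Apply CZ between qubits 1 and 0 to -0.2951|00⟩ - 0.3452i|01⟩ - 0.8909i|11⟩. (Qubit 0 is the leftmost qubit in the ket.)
-0.2951|00⟩ - 0.3452i|01⟩ + 0.8909i|11⟩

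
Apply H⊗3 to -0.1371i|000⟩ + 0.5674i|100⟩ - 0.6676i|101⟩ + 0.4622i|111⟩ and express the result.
0.07951i|000⟩ + 0.2248i|001⟩ - 0.2473i|010⟩ + 0.5516i|011⟩ - 0.1765i|100⟩ - 0.3217i|101⟩ + 0.1504i|110⟩ - 0.6485i|111⟩

H⊗3 gives amp(|y⟩) = (1/2√2) Σ_x (−1)^(x·y) amp(|x⟩), where x·y is the number of positions in which both x and y have a 1.
|000⟩: (-0.1371i + 0.5674i - 0.6676i + 0.4622i)/(2√2) = 0.07951i
|001⟩: (-0.1371i + 0.5674i + 0.6676i - 0.4622i)/(2√2) = 0.2248i
|010⟩: (-0.1371i + 0.5674i - 0.6676i - 0.4622i)/(2√2) = -0.2473i
|011⟩: (-0.1371i + 0.5674i + 0.6676i + 0.4622i)/(2√2) = 0.5516i
|100⟩: (-0.1371i - 0.5674i + 0.6676i - 0.4622i)/(2√2) = -0.1765i
|101⟩: (-0.1371i - 0.5674i - 0.6676i + 0.4622i)/(2√2) = -0.3217i
|110⟩: (-0.1371i - 0.5674i + 0.6676i + 0.4622i)/(2√2) = 0.1504i
|111⟩: (-0.1371i - 0.5674i - 0.6676i - 0.4622i)/(2√2) = -0.6485i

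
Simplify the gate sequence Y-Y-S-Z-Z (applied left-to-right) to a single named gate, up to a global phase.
S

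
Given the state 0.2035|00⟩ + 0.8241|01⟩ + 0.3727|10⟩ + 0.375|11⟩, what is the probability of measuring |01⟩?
0.6791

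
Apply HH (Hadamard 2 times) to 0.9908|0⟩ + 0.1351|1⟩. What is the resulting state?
0.9908|0⟩ + 0.1351|1⟩

H² = I, so an even number of Hadamards cancels: H^2 = I and the state is unchanged.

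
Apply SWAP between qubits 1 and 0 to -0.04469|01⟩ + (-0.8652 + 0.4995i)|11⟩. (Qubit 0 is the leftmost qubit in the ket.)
-0.04469|10⟩ + (-0.8652 + 0.4995i)|11⟩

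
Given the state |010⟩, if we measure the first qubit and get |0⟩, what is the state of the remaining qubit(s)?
|10⟩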